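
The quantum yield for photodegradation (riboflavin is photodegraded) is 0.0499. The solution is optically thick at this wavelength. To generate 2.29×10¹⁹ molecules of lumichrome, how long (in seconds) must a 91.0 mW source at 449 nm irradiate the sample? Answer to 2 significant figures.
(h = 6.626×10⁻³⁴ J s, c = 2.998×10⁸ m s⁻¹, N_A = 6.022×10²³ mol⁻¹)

Product: 2.29×10¹⁹ / 6.022×10²³ = 3.803×10⁻⁵ mol.
Photons that must be absorbed: 3.803×10⁻⁵ / 0.0499 = 7.621×10⁻⁴ mol.
Photon energy: hc/λ = 4.424×10⁻¹⁹ J; per mole, 2.664×10⁵ J mol⁻¹.
Energy required: 7.621×10⁻⁴ × 2.664×10⁵ = 203.0 J.
Time: 203.0 J / 0.091 W = 2200 s.

t ≈ 2200 s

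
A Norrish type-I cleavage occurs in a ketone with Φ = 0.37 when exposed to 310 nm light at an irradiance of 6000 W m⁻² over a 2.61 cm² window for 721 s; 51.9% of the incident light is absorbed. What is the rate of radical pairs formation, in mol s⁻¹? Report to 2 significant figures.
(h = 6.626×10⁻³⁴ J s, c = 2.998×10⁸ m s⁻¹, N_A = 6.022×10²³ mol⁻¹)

7.8×10⁻⁷ mol s⁻¹

Photon energy at 310 nm: hc/λ = (6.626×10⁻³⁴)(2.998×10⁸)/(310×10⁻⁹) = 6.408×10⁻¹⁹ J.
Energy delivered: (6000 W m⁻²)(2.61×10⁻⁴ m²)(721 s) = 1129 J.
Photons incident: 1129 / 6.408×10⁻¹⁹ = 1.762×10²¹, i.e. 1.762×10²¹/6.022×10²³ = 0.002926 mol.
Photons absorbed: 0.519 × 0.002926 = 0.001519 mol.
Product formed: 0.37 × 0.001519 = 5.620×10⁻⁴ mol.
Rate: 5.620×10⁻⁴ / 721 s = 7.8×10⁻⁷ mol s⁻¹.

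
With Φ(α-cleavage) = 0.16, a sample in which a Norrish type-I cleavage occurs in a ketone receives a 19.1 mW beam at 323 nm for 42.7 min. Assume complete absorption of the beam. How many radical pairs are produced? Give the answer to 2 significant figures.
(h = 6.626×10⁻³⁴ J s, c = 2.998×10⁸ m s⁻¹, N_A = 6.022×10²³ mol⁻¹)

1.3×10¹⁹ radical pairs

Photon energy at 323 nm: hc/λ = (6.626×10⁻³⁴)(2.998×10⁸)/(323×10⁻⁹) = 6.150×10⁻¹⁹ J.
Energy delivered: (19.1 mW)(2562 s) = 48.93 J.
Photons incident: 48.93 / 6.150×10⁻¹⁹ = 7.956×10¹⁹, i.e. 7.956×10¹⁹/6.022×10²³ = 1.321×10⁻⁴ mol.
Product: Φ × n_abs = 0.16 × 1.321×10⁻⁴ = 2.114×10⁻⁵ mol.
As a count: 2.114×10⁻⁵ × 6.022×10²³ = 1.3×10¹⁹.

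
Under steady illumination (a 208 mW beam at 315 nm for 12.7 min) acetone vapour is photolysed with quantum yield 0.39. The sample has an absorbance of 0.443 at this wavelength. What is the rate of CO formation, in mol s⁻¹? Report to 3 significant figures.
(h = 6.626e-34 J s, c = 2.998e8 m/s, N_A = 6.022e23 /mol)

Photon energy at 315 nm: hc/λ = (6.626e-34)(2.998e8)/(315e-9) = 6.306e-19 J.
Energy delivered: (208 mW)(762 s) = 158.5 J.
Photons incident: 158.5 / 6.306e-19 = 2.513e20, i.e. 2.513e20/6.022e23 = 4.173e-4 mol.
Fraction absorbed: 1 − 10^(−0.443) = 0.6394.
Photons absorbed: 0.6394 × 4.173e-4 = 2.668e-4 mol.
Product formed: 0.39 × 2.668e-4 = 1.041e-4 mol.
Rate: 1.041e-4 / 762 s = 1.37e-7 mol s⁻¹.

1.37e-7 mol s⁻¹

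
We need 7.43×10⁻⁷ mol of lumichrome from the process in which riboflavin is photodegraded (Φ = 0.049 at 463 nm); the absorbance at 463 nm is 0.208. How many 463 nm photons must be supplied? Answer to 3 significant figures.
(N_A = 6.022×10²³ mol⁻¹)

Photons that must be absorbed: 7.43×10⁻⁷ / 0.049 = 1.516×10⁻⁵ mol.
Fraction absorbed: 1 − 10^(−0.208) = 0.3806.
Incident photons needed: 1.516×10⁻⁵ / 0.3806 = 3.983×10⁻⁵ mol.
Photon count: 3.983×10⁻⁵ × 6.022×10²³ = 2.40×10¹⁹.

2.40×10¹⁹ photons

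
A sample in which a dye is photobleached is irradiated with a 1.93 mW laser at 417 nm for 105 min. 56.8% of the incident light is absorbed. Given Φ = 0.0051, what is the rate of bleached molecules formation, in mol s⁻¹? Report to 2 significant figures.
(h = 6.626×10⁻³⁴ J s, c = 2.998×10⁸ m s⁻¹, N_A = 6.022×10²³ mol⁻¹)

Photon energy at 417 nm: hc/λ = (6.626×10⁻³⁴)(2.998×10⁸)/(417×10⁻⁹) = 4.764×10⁻¹⁹ J.
Energy delivered: (1.93 mW)(6300 s) = 12.16 J.
Photons incident: 12.16 / 4.764×10⁻¹⁹ = 2.552×10¹⁹, i.e. 2.552×10¹⁹/6.022×10²³ = 4.238×10⁻⁵ mol.
Photons absorbed: 0.568 × 4.238×10⁻⁵ = 2.407×10⁻⁵ mol.
Product formed: 0.0051 × 2.407×10⁻⁵ = 1.228×10⁻⁷ mol.
Rate: 1.228×10⁻⁷ / 6300 s = 1.9×10⁻¹¹ mol s⁻¹.

1.9×10⁻¹¹ mol s⁻¹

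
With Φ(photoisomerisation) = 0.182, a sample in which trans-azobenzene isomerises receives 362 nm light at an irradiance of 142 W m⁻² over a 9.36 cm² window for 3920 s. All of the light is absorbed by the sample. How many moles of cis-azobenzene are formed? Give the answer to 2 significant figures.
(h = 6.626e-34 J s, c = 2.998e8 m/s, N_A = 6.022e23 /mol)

Photon energy at 362 nm: hc/λ = (6.626e-34)(2.998e8)/(362e-9) = 5.487e-19 J.
Energy delivered: (142 W m⁻²)(9.36e-4 m²)(3920 s) = 521.0 J.
Photons incident: 521.0 / 5.487e-19 = 9.495e20, i.e. 9.495e20/6.022e23 = 0.001577 mol.
Product: Φ × n_abs = 0.182 × 0.001577 = 2.870e-4 mol.

2.9e-4 mol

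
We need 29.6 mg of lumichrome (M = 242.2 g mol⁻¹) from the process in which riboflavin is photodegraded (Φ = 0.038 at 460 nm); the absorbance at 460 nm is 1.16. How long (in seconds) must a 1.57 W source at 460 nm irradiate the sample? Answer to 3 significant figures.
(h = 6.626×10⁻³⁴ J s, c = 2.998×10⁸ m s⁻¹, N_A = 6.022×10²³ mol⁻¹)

Product: 29.6 mg / 242.2 g mol⁻¹ = 1.222×10⁻⁴ mol.
Photons that must be absorbed: 1.222×10⁻⁴ / 0.038 = 0.003216 mol.
Fraction absorbed: 1 − 10^(−1.16) = 0.9308.
Incident photons needed: 0.003216 / 0.9308 = 0.003455 mol.
Photon energy: hc/λ = 4.318×10⁻¹⁹ J; per mole, 2.600×10⁵ J mol⁻¹.
Energy required: 0.003455 × 2.600×10⁵ = 898.3 J.
Time: 898.3 J / 1.57 W = 572 s.

t ≈ 572 s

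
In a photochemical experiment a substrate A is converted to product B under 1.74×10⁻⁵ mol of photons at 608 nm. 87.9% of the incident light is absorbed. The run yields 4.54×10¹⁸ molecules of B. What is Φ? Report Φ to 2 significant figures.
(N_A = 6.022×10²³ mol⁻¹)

Φ = 0.49

Product: 4.54×10¹⁸ / 6.022×10²³ = 7.539×10⁻⁶ mol.
Photons absorbed: 0.879 × 1.74×10⁻⁵ = 1.529×10⁻⁵ mol.
Φ = 7.539×10⁻⁶ mol / 1.529×10⁻⁵ mol photons = 0.49.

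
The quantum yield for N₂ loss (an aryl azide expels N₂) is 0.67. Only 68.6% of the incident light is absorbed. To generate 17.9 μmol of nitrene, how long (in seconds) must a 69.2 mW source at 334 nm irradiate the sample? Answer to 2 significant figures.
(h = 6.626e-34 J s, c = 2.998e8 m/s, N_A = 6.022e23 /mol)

t ≈ 200 s

Product: 17.9 μmol = 1.79e-5 mol.
Photons that must be absorbed: 1.79e-5 / 0.67 = 2.672e-5 mol.
Incident photons needed: 2.672e-5 / 0.686 = 3.895e-5 mol.
Photon energy: hc/λ = 5.948e-19 J; per mole, 3.582e5 J mol⁻¹.
Energy required: 3.895e-5 × 3.582e5 = 13.95 J.
Time: 13.95 J / 0.0692 W = 200 s.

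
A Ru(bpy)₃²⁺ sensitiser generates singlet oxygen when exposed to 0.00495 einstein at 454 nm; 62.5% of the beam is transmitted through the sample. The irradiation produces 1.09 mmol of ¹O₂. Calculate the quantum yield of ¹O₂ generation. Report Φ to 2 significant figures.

Φ = 0.59

Product: 1.09 mmol = 0.00109 mol.
Fraction absorbed: 1 − 62.5/100 = 0.3750.
Photons absorbed: 0.3750 × 0.00495 = 0.001856 mol.
Φ = 0.00109 mol / 0.001856 mol photons = 0.59.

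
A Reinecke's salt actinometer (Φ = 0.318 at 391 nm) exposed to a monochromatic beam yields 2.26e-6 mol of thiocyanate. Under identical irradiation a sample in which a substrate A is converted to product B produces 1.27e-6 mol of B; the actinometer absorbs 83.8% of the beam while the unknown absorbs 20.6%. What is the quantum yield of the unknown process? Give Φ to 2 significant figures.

Photons absorbed by the actinometer: 2.26e-6 / 0.318 = 7.107e-6 mol.
Incident flux: 7.107e-6 / 0.838 = 8.481e-6 einstein.
Absorbed by unknown: 0.206 × 8.481e-6 = 1.747e-6 mol.
Φ(unknown) = 1.27e-6 / 1.747e-6 = 0.73.

Φ = 0.73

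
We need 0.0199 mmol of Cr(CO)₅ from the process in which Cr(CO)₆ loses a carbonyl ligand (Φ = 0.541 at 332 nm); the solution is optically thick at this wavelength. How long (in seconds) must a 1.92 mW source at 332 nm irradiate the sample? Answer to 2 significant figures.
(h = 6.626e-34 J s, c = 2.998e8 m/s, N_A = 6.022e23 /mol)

Product: 0.0199 mmol = 1.99e-5 mol.
Photons that must be absorbed: 1.99e-5 / 0.541 = 3.678e-5 mol.
Photon energy: hc/λ = 5.983e-19 J; per mole, 3.603e5 J mol⁻¹.
Energy required: 3.678e-5 × 3.603e5 = 13.25 J.
Time: 13.25 J / 0.00192 W = 6900 s.

t ≈ 6900 s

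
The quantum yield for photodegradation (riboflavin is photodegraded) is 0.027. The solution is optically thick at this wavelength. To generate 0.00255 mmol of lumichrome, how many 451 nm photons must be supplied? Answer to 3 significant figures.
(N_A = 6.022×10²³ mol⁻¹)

Product: 0.00255 mmol = 2.55×10⁻⁶ mol.
Photons that must be absorbed: 2.55×10⁻⁶ / 0.027 = 9.444×10⁻⁵ mol.
Photon count: 9.444×10⁻⁵ × 6.022×10²³ = 5.69×10¹⁹.

5.69×10¹⁹ photons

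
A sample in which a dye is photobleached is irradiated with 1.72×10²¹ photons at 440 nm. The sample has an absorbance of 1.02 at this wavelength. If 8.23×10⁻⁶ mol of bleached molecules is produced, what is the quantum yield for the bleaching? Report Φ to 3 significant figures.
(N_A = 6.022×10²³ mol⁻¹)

Φ = 0.00319

Moles of photons: 1.72×10²¹ / 6.022×10²³ = 0.002856 mol.
Fraction absorbed: 1 − 10^(−1.02) = 0.9045.
Photons absorbed: 0.9045 × 0.002856 = 0.002583 mol.
Φ = 8.23×10⁻⁶ mol / 0.002583 mol photons = 0.00319.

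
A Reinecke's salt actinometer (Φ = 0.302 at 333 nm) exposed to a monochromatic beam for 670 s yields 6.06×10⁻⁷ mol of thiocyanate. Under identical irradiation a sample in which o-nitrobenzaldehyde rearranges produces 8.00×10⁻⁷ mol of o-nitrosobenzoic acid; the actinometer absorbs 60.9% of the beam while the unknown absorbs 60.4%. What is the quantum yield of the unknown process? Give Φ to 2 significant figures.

Φ = 0.40

Photons absorbed by the actinometer: 6.06×10⁻⁷ / 0.302 = 2.007×10⁻⁶ mol.
Incident flux: 2.007×10⁻⁶ / 0.609 = 3.296×10⁻⁶ einstein.
Absorbed by unknown: 0.604 × 3.296×10⁻⁶ = 1.991×10⁻⁶ mol.
Φ(unknown) = 8.00×10⁻⁷ / 1.991×10⁻⁶ = 0.40.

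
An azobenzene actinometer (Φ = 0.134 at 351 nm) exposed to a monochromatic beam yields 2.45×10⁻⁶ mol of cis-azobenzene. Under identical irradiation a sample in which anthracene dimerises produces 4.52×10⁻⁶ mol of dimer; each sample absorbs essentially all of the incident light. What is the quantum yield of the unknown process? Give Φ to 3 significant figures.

Photons absorbed by the actinometer: 2.45×10⁻⁶ / 0.134 = 1.828×10⁻⁵ mol.
Φ(unknown) = 4.52×10⁻⁶ / 1.828×10⁻⁵ = 0.247.

Φ = 0.247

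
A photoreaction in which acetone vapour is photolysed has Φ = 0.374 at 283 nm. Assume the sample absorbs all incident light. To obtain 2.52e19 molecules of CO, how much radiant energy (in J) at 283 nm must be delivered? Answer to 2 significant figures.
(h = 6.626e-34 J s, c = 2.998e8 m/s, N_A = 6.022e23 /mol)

47 J

Product: 2.52e19 / 6.022e23 = 4.185e-5 mol.
Photons that must be absorbed: 4.185e-5 / 0.374 = 1.119e-4 mol.
Photon energy: hc/λ = 7.019e-19 J; per mole, 4.227e5 J mol⁻¹.
Energy required: 1.119e-4 × 4.227e5 = 47 J.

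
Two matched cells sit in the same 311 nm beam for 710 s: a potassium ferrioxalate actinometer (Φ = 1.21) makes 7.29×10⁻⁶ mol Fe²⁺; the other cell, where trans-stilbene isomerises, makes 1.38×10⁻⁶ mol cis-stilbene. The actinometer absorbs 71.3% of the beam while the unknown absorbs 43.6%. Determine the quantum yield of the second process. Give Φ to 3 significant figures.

Photons absorbed by the actinometer: 7.29×10⁻⁶ / 1.21 = 6.025×10⁻⁶ mol.
Incident flux: 6.025×10⁻⁶ / 0.713 = 8.450×10⁻⁶ einstein.
Absorbed by unknown: 0.436 × 8.450×10⁻⁶ = 3.684×10⁻⁶ mol.
Φ(unknown) = 1.38×10⁻⁶ / 3.684×10⁻⁶ = 0.375.

Φ = 0.375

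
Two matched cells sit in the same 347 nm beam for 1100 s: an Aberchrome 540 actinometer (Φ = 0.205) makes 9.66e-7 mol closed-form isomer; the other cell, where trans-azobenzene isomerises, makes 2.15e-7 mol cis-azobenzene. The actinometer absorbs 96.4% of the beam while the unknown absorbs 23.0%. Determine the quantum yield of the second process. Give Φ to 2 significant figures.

Photons absorbed by the actinometer: 9.66e-7 / 0.205 = 4.712e-6 mol.
Incident flux: 4.712e-6 / 0.964 = 4.888e-6 einstein.
Absorbed by unknown: 0.230 × 4.888e-6 = 1.124e-6 mol.
Φ(unknown) = 2.15e-7 / 1.124e-6 = 0.19.

Φ = 0.19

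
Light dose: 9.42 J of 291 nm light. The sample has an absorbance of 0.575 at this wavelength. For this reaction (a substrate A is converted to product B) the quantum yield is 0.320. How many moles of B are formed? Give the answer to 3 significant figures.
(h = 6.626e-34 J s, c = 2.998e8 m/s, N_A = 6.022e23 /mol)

Photon energy at 291 nm: hc/λ = (6.626e-34)(2.998e8)/(291e-9) = 6.826e-19 J.
Photons incident: 9.42 / 6.826e-19 = 1.380e19, i.e. 1.380e19/6.022e23 = 2.292e-5 mol.
Fraction absorbed: 1 − 10^(−0.575) = 0.7339.
Photons absorbed: 0.7339 × 2.292e-5 = 1.682e-5 mol.
Product: Φ × n_abs = 0.320 × 1.682e-5 = 5.382e-6 mol.

5.38e-6 mol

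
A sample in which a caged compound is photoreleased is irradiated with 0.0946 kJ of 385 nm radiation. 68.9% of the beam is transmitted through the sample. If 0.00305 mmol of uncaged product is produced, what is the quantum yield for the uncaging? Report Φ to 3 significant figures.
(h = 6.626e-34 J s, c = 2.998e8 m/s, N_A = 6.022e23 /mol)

Φ = 0.0322

Product: 0.00305 mmol = 3.05e-6 mol.
Photon energy at 385 nm: hc/λ = (6.626e-34)(2.998e8)/(385e-9) = 5.160e-19 J.
Incident energy: 0.0946 kJ = 94.6 J.
Photons incident: 94.6 / 5.160e-19 = 1.833e20, i.e. 1.833e20/6.022e23 = 3.044e-4 mol.
Fraction absorbed: 1 − 68.9/100 = 0.3110.
Photons absorbed: 0.3110 × 3.044e-4 = 9.467e-5 mol.
Φ = 3.05e-6 mol / 9.467e-5 mol photons = 0.0322.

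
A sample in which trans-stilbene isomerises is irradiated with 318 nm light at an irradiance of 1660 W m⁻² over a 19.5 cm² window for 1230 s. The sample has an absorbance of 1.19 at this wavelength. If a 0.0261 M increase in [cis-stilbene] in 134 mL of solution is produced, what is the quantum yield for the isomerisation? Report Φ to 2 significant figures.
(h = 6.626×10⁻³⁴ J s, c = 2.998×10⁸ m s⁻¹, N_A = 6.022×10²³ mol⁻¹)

Product: (0.0261 M)(0.134 L) = 0.003497 mol.
Photon energy at 318 nm: hc/λ = (6.626×10⁻³⁴)(2.998×10⁸)/(318×10⁻⁹) = 6.247×10⁻¹⁹ J.
Energy delivered: (1660 W m⁻²)(19.5×10⁻⁴ m²)(1230 s) = 3982 J.
Photons incident: 3982 / 6.247×10⁻¹⁹ = 6.374×10²¹, i.e. 6.374×10²¹/6.022×10²³ = 0.01058 mol.
Fraction absorbed: 1 − 10^(−1.19) = 0.9354.
Photons absorbed: 0.9354 × 0.01058 = 0.009897 mol.
Φ = 0.003497 mol / 0.009897 mol photons = 0.35.

Φ = 0.35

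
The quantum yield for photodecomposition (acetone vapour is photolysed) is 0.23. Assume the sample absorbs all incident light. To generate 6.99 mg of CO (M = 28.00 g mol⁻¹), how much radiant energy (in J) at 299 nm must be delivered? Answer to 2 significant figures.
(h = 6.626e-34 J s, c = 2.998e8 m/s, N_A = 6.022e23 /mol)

430 J

Product: 6.99 mg / 28.00 g mol⁻¹ = 2.496e-4 mol.
Photons that must be absorbed: 2.496e-4 / 0.23 = 0.001085 mol.
Photon energy: hc/λ = 6.644e-19 J; per mole, 4.001e5 J mol⁻¹.
Energy required: 0.001085 × 4.001e5 = 430 J.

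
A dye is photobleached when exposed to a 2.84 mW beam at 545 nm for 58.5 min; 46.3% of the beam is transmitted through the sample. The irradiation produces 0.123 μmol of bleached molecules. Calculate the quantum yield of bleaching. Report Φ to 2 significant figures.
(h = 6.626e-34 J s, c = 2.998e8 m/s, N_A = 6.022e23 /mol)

Φ = 0.0050

Product: 0.123 μmol = 1.23e-7 mol.
Photon energy at 545 nm: hc/λ = (6.626e-34)(2.998e8)/(545e-9) = 3.645e-19 J.
Energy delivered: (2.84 mW)(3510 s) = 9.968 J.
Photons incident: 9.968 / 3.645e-19 = 2.735e19, i.e. 2.735e19/6.022e23 = 4.542e-5 mol.
Fraction absorbed: 1 − 46.3/100 = 0.5370.
Photons absorbed: 0.5370 × 4.542e-5 = 2.439e-5 mol.
Φ = 1.23e-7 mol / 2.439e-5 mol photons = 0.0050.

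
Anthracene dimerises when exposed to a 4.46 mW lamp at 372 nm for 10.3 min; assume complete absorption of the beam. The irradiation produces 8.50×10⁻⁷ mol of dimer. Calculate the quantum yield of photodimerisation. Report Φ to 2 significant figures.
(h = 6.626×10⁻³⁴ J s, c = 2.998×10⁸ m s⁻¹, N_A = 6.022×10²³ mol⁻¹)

Φ = 0.099

Photon energy at 372 nm: hc/λ = (6.626×10⁻³⁴)(2.998×10⁸)/(372×10⁻⁹) = 5.340×10⁻¹⁹ J.
Energy delivered: (4.46 mW)(618 s) = 2.756 J.
Photons incident: 2.756 / 5.340×10⁻¹⁹ = 5.161×10¹⁸, i.e. 5.161×10¹⁸/6.022×10²³ = 8.570×10⁻⁶ mol.
Φ = 8.50×10⁻⁷ mol / 8.570×10⁻⁶ mol photons = 0.099.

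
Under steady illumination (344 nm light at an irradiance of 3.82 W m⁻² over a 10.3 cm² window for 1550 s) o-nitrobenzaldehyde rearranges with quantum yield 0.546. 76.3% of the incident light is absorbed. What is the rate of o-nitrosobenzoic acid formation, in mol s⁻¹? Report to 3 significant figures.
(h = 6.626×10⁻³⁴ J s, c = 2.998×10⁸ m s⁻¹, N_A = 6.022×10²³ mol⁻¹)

Photon energy at 344 nm: hc/λ = (6.626×10⁻³⁴)(2.998×10⁸)/(344×10⁻⁹) = 5.775×10⁻¹⁹ J.
Energy delivered: (3.82 W m⁻²)(10.3×10⁻⁴ m²)(1550 s) = 6.099 J.
Photons incident: 6.099 / 5.775×10⁻¹⁹ = 1.056×10¹⁹, i.e. 1.056×10¹⁹/6.022×10²³ = 1.754×10⁻⁵ mol.
Photons absorbed: 0.763 × 1.754×10⁻⁵ = 1.338×10⁻⁵ mol.
Product formed: 0.546 × 1.338×10⁻⁵ = 7.305×10⁻⁶ mol.
Rate: 7.305×10⁻⁶ / 1550 s = 4.71×10⁻⁹ mol s⁻¹.

4.71×10⁻⁹ mol s⁻¹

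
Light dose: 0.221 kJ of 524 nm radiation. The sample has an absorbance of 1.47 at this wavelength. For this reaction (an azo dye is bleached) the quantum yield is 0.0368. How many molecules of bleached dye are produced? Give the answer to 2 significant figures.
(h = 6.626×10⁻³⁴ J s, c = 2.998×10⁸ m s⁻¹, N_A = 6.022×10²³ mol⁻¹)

Photon energy at 524 nm: hc/λ = (6.626×10⁻³⁴)(2.998×10⁸)/(524×10⁻⁹) = 3.791×10⁻¹⁹ J.
Incident energy: 0.221 kJ = 221 J.
Photons incident: 221 / 3.791×10⁻¹⁹ = 5.830×10²⁰, i.e. 5.830×10²⁰/6.022×10²³ = 9.681×10⁻⁴ mol.
Fraction absorbed: 1 − 10^(−1.47) = 0.9661.
Photons absorbed: 0.9661 × 9.681×10⁻⁴ = 9.353×10⁻⁴ mol.
Product: Φ × n_abs = 0.0368 × 9.353×10⁻⁴ = 3.442×10⁻⁵ mol.
As a count: 3.442×10⁻⁵ × 6.022×10²³ = 2.1×10¹⁹.

2.1×10¹⁹ molecules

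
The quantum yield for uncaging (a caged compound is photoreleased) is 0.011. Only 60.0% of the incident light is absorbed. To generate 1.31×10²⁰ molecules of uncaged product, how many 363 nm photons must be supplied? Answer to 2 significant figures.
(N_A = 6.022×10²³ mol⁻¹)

2.0×10²² photons

Product: 1.31×10²⁰ / 6.022×10²³ = 2.175×10⁻⁴ mol.
Photons that must be absorbed: 2.175×10⁻⁴ / 0.011 = 0.01977 mol.
Incident photons needed: 0.01977 / 0.600 = 0.03295 mol.
Photon count: 0.03295 × 6.022×10²³ = 2.0×10²².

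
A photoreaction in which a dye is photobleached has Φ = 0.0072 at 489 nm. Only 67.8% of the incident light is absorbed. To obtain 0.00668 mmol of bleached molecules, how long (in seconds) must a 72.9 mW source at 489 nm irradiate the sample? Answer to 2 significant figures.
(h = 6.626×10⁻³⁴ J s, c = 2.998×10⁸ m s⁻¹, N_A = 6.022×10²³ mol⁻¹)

t ≈ 4600 s

Product: 0.00668 mmol = 6.68×10⁻⁶ mol.
Photons that must be absorbed: 6.68×10⁻⁶ / 0.0072 = 9.278×10⁻⁴ mol.
Incident photons needed: 9.278×10⁻⁴ / 0.678 = 0.001368 mol.
Photon energy: hc/λ = 4.062×10⁻¹⁹ J; per mole, 2.446×10⁵ J mol⁻¹.
Energy required: 0.001368 × 2.446×10⁵ = 334.6 J.
Time: 334.6 J / 0.0729 W = 4600 s.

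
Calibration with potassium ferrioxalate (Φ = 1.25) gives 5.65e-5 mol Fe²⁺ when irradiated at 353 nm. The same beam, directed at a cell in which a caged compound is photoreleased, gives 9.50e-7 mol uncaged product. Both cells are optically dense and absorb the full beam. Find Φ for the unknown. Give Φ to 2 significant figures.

Photons absorbed by the actinometer: 5.65e-5 / 1.25 = 4.520e-5 mol.
Φ(unknown) = 9.50e-7 / 4.520e-5 = 0.021.

Φ = 0.021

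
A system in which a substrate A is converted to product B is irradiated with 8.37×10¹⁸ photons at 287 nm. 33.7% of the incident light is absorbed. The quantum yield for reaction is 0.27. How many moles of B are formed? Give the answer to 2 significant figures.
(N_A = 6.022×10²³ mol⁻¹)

1.3×10⁻⁶ mol

Moles of photons: 8.37×10¹⁸ / 6.022×10²³ = 1.390×10⁻⁵ mol.
Photons absorbed: 0.337 × 1.390×10⁻⁵ = 4.684×10⁻⁶ mol.
Product: Φ × n_abs = 0.27 × 4.684×10⁻⁶ = 1.265×10⁻⁶ mol.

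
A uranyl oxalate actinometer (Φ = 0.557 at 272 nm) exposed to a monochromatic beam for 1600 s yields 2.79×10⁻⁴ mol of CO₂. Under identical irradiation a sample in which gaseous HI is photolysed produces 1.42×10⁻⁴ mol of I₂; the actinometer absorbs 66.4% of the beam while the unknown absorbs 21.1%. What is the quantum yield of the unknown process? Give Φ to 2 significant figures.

Photons absorbed by the actinometer: 2.79×10⁻⁴ / 0.557 = 5.009×10⁻⁴ mol.
Incident flux: 5.009×10⁻⁴ / 0.664 = 7.544×10⁻⁴ einstein.
Absorbed by unknown: 0.211 × 7.544×10⁻⁴ = 1.592×10⁻⁴ mol.
Φ(unknown) = 1.42×10⁻⁴ / 1.592×10⁻⁴ = 0.89.

Φ = 0.89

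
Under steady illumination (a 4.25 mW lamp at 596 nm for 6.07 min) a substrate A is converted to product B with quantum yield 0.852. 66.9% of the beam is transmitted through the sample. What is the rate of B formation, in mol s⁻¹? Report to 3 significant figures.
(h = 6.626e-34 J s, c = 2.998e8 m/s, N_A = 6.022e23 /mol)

5.97e-9 mol s⁻¹

Photon energy at 596 nm: hc/λ = (6.626e-34)(2.998e8)/(596e-9) = 3.333e-19 J.
Energy delivered: (4.25 mW)(364.2 s) = 1.548 J.
Photons incident: 1.548 / 3.333e-19 = 4.644e18, i.e. 4.644e18/6.022e23 = 7.712e-6 mol.
Fraction absorbed: 1 − 66.9/100 = 0.3310.
Photons absorbed: 0.3310 × 7.712e-6 = 2.553e-6 mol.
Product formed: 0.852 × 2.553e-6 = 2.175e-6 mol.
Rate: 2.175e-6 / 364.2 s = 5.97e-9 mol s⁻¹.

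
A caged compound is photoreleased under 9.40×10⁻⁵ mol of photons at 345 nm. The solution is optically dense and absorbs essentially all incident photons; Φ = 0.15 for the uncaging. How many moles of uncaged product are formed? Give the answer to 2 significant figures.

Product: Φ × n_abs = 0.15 × 9.40×10⁻⁵ = 1.410×10⁻⁵ mol.

1.4×10⁻⁵ mol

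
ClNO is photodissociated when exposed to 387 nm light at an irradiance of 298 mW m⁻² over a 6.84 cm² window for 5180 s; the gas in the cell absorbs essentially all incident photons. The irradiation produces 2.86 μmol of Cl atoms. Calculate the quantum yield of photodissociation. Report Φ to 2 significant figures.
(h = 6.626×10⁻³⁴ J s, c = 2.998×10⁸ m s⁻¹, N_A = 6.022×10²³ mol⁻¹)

Product: 2.86 μmol = 2.86×10⁻⁶ mol.
Photon energy at 387 nm: hc/λ = (6.626×10⁻³⁴)(2.998×10⁸)/(387×10⁻⁹) = 5.133×10⁻¹⁹ J.
Energy delivered: (298 mW m⁻²)(6.84×10⁻⁴ m²)(5180 s) = 1.056 J.
Photons incident: 1.056 / 5.133×10⁻¹⁹ = 2.057×10¹⁸, i.e. 2.057×10¹⁸/6.022×10²³ = 3.416×10⁻⁶ mol.
Φ = 2.86×10⁻⁶ mol / 3.416×10⁻⁶ mol photons = 0.84.

Φ = 0.84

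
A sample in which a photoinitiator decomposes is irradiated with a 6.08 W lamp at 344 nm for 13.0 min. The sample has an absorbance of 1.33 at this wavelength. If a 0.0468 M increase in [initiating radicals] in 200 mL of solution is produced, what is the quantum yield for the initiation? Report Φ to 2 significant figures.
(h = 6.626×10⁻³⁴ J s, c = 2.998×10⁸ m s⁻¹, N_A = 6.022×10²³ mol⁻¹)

Product: (0.0468 M)(0.2 L) = 0.009360 mol.
Photon energy at 344 nm: hc/λ = (6.626×10⁻³⁴)(2.998×10⁸)/(344×10⁻⁹) = 5.775×10⁻¹⁹ J.
Energy delivered: (6.08 W)(780 s) = 4742 J.
Photons incident: 4742 / 5.775×10⁻¹⁹ = 8.211×10²¹, i.e. 8.211×10²¹/6.022×10²³ = 0.01364 mol.
Fraction absorbed: 1 − 10^(−1.33) = 0.9532.
Photons absorbed: 0.9532 × 0.01364 = 0.01300 mol.
Φ = 0.009360 mol / 0.01300 mol photons = 0.72.

Φ = 0.72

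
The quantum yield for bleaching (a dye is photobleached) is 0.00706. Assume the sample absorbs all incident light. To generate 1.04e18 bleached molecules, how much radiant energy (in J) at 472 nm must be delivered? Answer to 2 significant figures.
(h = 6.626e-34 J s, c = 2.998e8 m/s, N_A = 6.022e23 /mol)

Product: 1.04e18 / 6.022e23 = 1.727e-6 mol.
Photons that must be absorbed: 1.727e-6 / 0.00706 = 2.446e-4 mol.
Photon energy: hc/λ = 4.209e-19 J; per mole, 2.535e5 J mol⁻¹.
Energy required: 2.446e-4 × 2.535e5 = 62 J.

62 J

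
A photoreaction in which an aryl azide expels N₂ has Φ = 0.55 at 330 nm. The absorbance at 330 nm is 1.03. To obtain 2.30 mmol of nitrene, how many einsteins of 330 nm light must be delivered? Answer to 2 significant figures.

0.0046 einstein

Product: 2.30 mmol = 0.00230 mol.
Photons that must be absorbed: 0.00230 / 0.55 = 0.004182 mol.
Fraction absorbed: 1 − 10^(−1.03) = 0.9067.
Incident photons needed: 0.004182 / 0.9067 = 0.004612 mol.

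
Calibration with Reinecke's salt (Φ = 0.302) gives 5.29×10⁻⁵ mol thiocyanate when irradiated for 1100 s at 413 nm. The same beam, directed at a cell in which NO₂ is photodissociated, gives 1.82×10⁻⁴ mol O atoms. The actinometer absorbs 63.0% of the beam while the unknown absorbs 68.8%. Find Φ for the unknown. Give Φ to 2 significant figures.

Φ = 0.95

Photons absorbed by the actinometer: 5.29×10⁻⁵ / 0.302 = 1.752×10⁻⁴ mol.
Incident flux: 1.752×10⁻⁴ / 0.630 = 2.781×10⁻⁴ einstein.
Absorbed by unknown: 0.688 × 2.781×10⁻⁴ = 1.913×10⁻⁴ mol.
Φ(unknown) = 1.82×10⁻⁴ / 1.913×10⁻⁴ = 0.95.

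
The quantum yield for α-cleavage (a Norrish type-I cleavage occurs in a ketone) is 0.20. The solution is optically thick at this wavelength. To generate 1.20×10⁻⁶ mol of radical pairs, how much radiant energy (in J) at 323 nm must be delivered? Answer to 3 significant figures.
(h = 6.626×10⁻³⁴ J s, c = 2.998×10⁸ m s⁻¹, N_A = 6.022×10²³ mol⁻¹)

2.22 J

Photons that must be absorbed: 1.20×10⁻⁶ / 0.20 = 6.000×10⁻⁶ mol.
Photon energy: hc/λ = 6.150×10⁻¹⁹ J; per mole, 3.704×10⁵ J mol⁻¹.
Energy required: 6.000×10⁻⁶ × 3.704×10⁵ = 2.22 J.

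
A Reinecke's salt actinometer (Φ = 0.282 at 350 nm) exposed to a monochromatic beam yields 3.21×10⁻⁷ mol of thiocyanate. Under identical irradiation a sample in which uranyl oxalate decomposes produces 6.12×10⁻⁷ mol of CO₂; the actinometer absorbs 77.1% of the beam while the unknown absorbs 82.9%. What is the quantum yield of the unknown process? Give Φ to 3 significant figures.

Photons absorbed by the actinometer: 3.21×10⁻⁷ / 0.282 = 1.138×10⁻⁶ mol.
Incident flux: 1.138×10⁻⁶ / 0.771 = 1.476×10⁻⁶ einstein.
Absorbed by unknown: 0.829 × 1.476×10⁻⁶ = 1.224×10⁻⁶ mol.
Φ(unknown) = 6.12×10⁻⁷ / 1.224×10⁻⁶ = 0.500.

Φ = 0.500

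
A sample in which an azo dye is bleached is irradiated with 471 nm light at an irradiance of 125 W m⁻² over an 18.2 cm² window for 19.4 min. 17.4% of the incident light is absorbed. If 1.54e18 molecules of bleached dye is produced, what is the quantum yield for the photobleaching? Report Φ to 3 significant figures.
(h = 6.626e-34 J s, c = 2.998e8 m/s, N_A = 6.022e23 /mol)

Φ = 0.0141

Product: 1.54e18 / 6.022e23 = 2.557e-6 mol.
Photon energy at 471 nm: hc/λ = (6.626e-34)(2.998e8)/(471e-9) = 4.218e-19 J.
Energy delivered: (125 W m⁻²)(18.2e-4 m²)(1164 s) = 264.8 J.
Photons incident: 264.8 / 4.218e-19 = 6.278e20, i.e. 6.278e20/6.022e23 = 0.001043 mol.
Photons absorbed: 0.174 × 0.001043 = 1.815e-4 mol.
Φ = 2.557e-6 mol / 1.815e-4 mol photons = 0.0141.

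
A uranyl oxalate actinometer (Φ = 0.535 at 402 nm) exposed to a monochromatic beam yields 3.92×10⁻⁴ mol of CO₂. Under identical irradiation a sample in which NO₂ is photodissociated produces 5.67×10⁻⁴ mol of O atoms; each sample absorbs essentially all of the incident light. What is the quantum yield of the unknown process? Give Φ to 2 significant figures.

Photons absorbed by the actinometer: 3.92×10⁻⁴ / 0.535 = 7.327×10⁻⁴ mol.
Φ(unknown) = 5.67×10⁻⁴ / 7.327×10⁻⁴ = 0.77.

Φ = 0.77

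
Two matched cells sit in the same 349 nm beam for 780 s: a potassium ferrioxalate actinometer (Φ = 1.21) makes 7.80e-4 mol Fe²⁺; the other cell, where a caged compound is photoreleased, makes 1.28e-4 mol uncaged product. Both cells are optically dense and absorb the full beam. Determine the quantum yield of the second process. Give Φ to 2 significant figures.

Photons absorbed by the actinometer: 7.80e-4 / 1.21 = 6.446e-4 mol.
Φ(unknown) = 1.28e-4 / 6.446e-4 = 0.20.

Φ = 0.20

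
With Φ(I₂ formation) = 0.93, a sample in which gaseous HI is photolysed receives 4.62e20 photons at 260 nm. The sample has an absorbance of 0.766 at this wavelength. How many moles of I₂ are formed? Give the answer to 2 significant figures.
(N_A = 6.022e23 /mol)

Moles of photons: 4.62e20 / 6.022e23 = 7.672e-4 mol.
Fraction absorbed: 1 − 10^(−0.766) = 0.8286.
Photons absorbed: 0.8286 × 7.672e-4 = 6.357e-4 mol.
Product: Φ × n_abs = 0.93 × 6.357e-4 = 5.912e-4 mol.

5.9e-4 mol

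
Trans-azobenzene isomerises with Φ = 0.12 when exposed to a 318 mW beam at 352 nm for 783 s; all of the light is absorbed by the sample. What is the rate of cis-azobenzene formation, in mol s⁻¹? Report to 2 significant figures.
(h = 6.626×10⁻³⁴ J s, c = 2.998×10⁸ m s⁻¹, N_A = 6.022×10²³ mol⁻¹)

1.1×10⁻⁷ mol s⁻¹

Photon energy at 352 nm: hc/λ = (6.626×10⁻³⁴)(2.998×10⁸)/(352×10⁻⁹) = 5.643×10⁻¹⁹ J.
Energy delivered: (318 mW)(783 s) = 249.0 J.
Photons incident: 249.0 / 5.643×10⁻¹⁹ = 4.413×10²⁰, i.e. 4.413×10²⁰/6.022×10²³ = 7.328×10⁻⁴ mol.
Product formed: 0.12 × 7.328×10⁻⁴ = 8.794×10⁻⁵ mol.
Rate: 8.794×10⁻⁵ / 783 s = 1.1×10⁻⁷ mol s⁻¹.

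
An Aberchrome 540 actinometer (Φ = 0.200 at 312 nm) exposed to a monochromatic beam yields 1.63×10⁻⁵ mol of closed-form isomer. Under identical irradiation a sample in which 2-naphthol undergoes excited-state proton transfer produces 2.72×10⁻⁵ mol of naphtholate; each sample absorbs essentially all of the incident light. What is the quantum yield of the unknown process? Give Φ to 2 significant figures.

Photons absorbed by the actinometer: 1.63×10⁻⁵ / 0.200 = 8.150×10⁻⁵ mol.
Φ(unknown) = 2.72×10⁻⁵ / 8.150×10⁻⁵ = 0.33.

Φ = 0.33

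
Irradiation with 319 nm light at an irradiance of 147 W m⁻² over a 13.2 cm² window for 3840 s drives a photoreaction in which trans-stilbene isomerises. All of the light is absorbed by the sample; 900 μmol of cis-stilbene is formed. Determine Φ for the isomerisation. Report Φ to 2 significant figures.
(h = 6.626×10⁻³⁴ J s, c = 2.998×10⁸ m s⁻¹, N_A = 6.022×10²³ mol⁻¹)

Φ = 0.45

Product: 900 μmol = 9.00×10⁻⁴ mol.
Photon energy at 319 nm: hc/λ = (6.626×10⁻³⁴)(2.998×10⁸)/(319×10⁻⁹) = 6.227×10⁻¹⁹ J.
Energy delivered: (147 W m⁻²)(13.2×10⁻⁴ m²)(3840 s) = 745.1 J.
Photons incident: 745.1 / 6.227×10⁻¹⁹ = 1.197×10²¹, i.e. 1.197×10²¹/6.022×10²³ = 0.001988 mol.
Φ = 9.00×10⁻⁴ mol / 0.001988 mol photons = 0.45.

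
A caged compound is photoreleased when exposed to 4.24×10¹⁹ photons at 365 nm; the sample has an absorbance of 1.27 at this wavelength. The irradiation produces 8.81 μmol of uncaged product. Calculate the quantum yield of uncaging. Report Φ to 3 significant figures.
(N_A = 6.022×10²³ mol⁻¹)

Product: 8.81 μmol = 8.81×10⁻⁶ mol.
Moles of photons: 4.24×10¹⁹ / 6.022×10²³ = 7.041×10⁻⁵ mol.
Fraction absorbed: 1 − 10^(−1.27) = 0.9463.
Photons absorbed: 0.9463 × 7.041×10⁻⁵ = 6.663×10⁻⁵ mol.
Φ = 8.81×10⁻⁶ mol / 6.663×10⁻⁵ mol photons = 0.132.

Φ = 0.132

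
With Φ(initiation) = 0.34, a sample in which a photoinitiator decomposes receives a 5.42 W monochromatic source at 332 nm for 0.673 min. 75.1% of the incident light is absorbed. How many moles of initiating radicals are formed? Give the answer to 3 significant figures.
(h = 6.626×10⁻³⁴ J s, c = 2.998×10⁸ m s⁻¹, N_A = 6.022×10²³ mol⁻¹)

Photon energy at 332 nm: hc/λ = (6.626×10⁻³⁴)(2.998×10⁸)/(332×10⁻⁹) = 5.983×10⁻¹⁹ J.
Energy delivered: (5.42 W)(40.38 s) = 218.9 J.
Photons incident: 218.9 / 5.983×10⁻¹⁹ = 3.659×10²⁰, i.e. 3.659×10²⁰/6.022×10²³ = 6.076×10⁻⁴ mol.
Photons absorbed: 0.751 × 6.076×10⁻⁴ = 4.563×10⁻⁴ mol.
Product: Φ × n_abs = 0.34 × 4.563×10⁻⁴ = 1.551×10⁻⁴ mol.

1.55×10⁻⁴ mol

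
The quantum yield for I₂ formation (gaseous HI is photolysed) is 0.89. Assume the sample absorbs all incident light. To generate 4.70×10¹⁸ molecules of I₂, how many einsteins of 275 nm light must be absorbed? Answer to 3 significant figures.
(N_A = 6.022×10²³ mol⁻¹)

Product: 4.70×10¹⁸ / 6.022×10²³ = 7.805×10⁻⁶ mol.
Photons that must be absorbed: 7.805×10⁻⁶ / 0.89 = 8.770×10⁻⁶ mol.

8.77×10⁻⁶ einstein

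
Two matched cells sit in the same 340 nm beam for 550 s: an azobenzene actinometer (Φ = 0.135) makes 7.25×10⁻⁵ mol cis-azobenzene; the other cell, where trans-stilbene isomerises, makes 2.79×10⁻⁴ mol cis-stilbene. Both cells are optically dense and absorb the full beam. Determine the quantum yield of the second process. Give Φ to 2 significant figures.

Photons absorbed by the actinometer: 7.25×10⁻⁵ / 0.135 = 5.370×10⁻⁴ mol.
Φ(unknown) = 2.79×10⁻⁴ / 5.370×10⁻⁴ = 0.52.

Φ = 0.52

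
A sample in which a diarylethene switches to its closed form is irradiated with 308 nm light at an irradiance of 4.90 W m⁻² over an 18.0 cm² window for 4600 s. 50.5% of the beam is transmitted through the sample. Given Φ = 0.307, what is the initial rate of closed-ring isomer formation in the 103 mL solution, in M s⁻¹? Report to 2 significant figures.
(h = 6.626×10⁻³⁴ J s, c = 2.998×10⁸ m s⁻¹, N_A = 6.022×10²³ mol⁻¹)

3.4×10⁻⁸ M s⁻¹

Photon energy at 308 nm: hc/λ = (6.626×10⁻³⁴)(2.998×10⁸)/(308×10⁻⁹) = 6.450×10⁻¹⁹ J.
Energy delivered: (4.90 W m⁻²)(18.0×10⁻⁴ m²)(4600 s) = 40.57 J.
Photons incident: 40.57 / 6.450×10⁻¹⁹ = 6.290×10¹⁹, i.e. 6.290×10¹⁹/6.022×10²³ = 1.045×10⁻⁴ mol.
Fraction absorbed: 1 − 50.5/100 = 0.4950.
Photons absorbed: 0.4950 × 1.045×10⁻⁴ = 5.173×10⁻⁵ mol.
Product formed: 0.307 × 5.173×10⁻⁵ = 1.588×10⁻⁵ mol.
Rate: 1.588×10⁻⁵ mol / (4600 s × 0.103 L) = 3.4×10⁻⁸ M s⁻¹.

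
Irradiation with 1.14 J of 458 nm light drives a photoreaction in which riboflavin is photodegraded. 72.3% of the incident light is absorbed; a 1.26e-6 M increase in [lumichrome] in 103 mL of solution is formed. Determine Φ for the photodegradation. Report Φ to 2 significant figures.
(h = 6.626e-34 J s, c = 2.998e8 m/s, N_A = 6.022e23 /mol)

Product: (1.26e-6 M)(0.103 L) = 1.298e-7 mol.
Photon energy at 458 nm: hc/λ = (6.626e-34)(2.998e8)/(458e-9) = 4.337e-19 J.
Photons incident: 1.14 / 4.337e-19 = 2.629e18, i.e. 2.629e18/6.022e23 = 4.366e-6 mol.
Photons absorbed: 0.723 × 4.366e-6 = 3.157e-6 mol.
Φ = 1.298e-7 mol / 3.157e-6 mol photons = 0.041.

Φ = 0.041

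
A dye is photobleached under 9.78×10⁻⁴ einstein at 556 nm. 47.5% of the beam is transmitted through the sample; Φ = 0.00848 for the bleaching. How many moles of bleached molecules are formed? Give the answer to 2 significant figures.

4.4×10⁻⁶ mol

Fraction absorbed: 1 − 47.5/100 = 0.5250.
Photons absorbed: 0.5250 × 9.78×10⁻⁴ = 5.134×10⁻⁴ mol.
Product: Φ × n_abs = 0.00848 × 5.134×10⁻⁴ = 4.354×10⁻⁶ mol.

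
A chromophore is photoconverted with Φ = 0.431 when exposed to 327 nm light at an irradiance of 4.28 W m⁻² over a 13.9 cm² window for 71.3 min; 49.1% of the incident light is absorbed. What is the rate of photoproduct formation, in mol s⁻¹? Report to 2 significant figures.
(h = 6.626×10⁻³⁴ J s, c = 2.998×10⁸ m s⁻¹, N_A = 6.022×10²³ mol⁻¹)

Photon energy at 327 nm: hc/λ = (6.626×10⁻³⁴)(2.998×10⁸)/(327×10⁻⁹) = 6.075×10⁻¹⁹ J.
Energy delivered: (4.28 W m⁻²)(13.9×10⁻⁴ m²)(4278 s) = 25.45 J.
Photons incident: 25.45 / 6.075×10⁻¹⁹ = 4.189×10¹⁹, i.e. 4.189×10¹⁹/6.022×10²³ = 6.956×10⁻⁵ mol.
Photons absorbed: 0.491 × 6.956×10⁻⁵ = 3.415×10⁻⁵ mol.
Product formed: 0.431 × 3.415×10⁻⁵ = 1.472×10⁻⁵ mol.
Rate: 1.472×10⁻⁵ / 4278 s = 3.4×10⁻⁹ mol s⁻¹.

3.4×10⁻⁹ mol s⁻¹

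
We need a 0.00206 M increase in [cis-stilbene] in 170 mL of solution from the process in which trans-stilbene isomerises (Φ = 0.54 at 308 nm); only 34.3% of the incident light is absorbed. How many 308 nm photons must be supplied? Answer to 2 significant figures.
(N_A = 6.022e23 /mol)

1.1e21 photons

Product: (0.00206 M)(0.17 L) = 3.502e-4 mol.
Photons that must be absorbed: 3.502e-4 / 0.54 = 6.485e-4 mol.
Incident photons needed: 6.485e-4 / 0.343 = 0.001891 mol.
Photon count: 0.001891 × 6.022e23 = 1.1e21.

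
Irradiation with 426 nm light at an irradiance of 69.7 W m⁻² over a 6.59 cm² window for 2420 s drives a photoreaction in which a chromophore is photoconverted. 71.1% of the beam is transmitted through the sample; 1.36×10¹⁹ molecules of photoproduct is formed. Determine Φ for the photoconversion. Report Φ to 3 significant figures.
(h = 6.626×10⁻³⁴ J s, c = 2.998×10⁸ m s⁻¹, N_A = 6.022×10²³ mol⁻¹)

Φ = 0.197

Product: 1.36×10¹⁹ / 6.022×10²³ = 2.258×10⁻⁵ mol.
Photon energy at 426 nm: hc/λ = (6.626×10⁻³⁴)(2.998×10⁸)/(426×10⁻⁹) = 4.663×10⁻¹⁹ J.
Energy delivered: (69.7 W m⁻²)(6.59×10⁻⁴ m²)(2420 s) = 111.2 J.
Photons incident: 111.2 / 4.663×10⁻¹⁹ = 2.385×10²⁰, i.e. 2.385×10²⁰/6.022×10²³ = 3.960×10⁻⁴ mol.
Fraction absorbed: 1 − 71.1/100 = 0.2890.
Photons absorbed: 0.2890 × 3.960×10⁻⁴ = 1.144×10⁻⁴ mol.
Φ = 2.258×10⁻⁵ mol / 1.144×10⁻⁴ mol photons = 0.197.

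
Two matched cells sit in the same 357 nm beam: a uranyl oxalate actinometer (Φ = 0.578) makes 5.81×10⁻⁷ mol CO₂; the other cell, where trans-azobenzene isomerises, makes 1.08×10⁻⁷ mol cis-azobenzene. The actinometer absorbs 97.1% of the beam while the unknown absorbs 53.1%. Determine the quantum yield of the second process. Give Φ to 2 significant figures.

Photons absorbed by the actinometer: 5.81×10⁻⁷ / 0.578 = 1.005×10⁻⁶ mol.
Incident flux: 1.005×10⁻⁶ / 0.971 = 1.035×10⁻⁶ einstein.
Absorbed by unknown: 0.531 × 1.035×10⁻⁶ = 5.496×10⁻⁷ mol.
Φ(unknown) = 1.08×10⁻⁷ / 5.496×10⁻⁷ = 0.20.

Φ = 0.20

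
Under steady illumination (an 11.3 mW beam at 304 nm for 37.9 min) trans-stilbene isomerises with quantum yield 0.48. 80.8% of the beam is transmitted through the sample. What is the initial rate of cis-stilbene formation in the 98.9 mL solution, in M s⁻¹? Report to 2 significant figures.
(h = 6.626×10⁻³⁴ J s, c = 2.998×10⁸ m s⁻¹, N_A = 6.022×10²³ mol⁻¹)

Photon energy at 304 nm: hc/λ = (6.626×10⁻³⁴)(2.998×10⁸)/(304×10⁻⁹) = 6.534×10⁻¹⁹ J.
Energy delivered: (11.3 mW)(2274 s) = 25.70 J.
Photons incident: 25.70 / 6.534×10⁻¹⁹ = 3.933×10¹⁹, i.e. 3.933×10¹⁹/6.022×10²³ = 6.531×10⁻⁵ mol.
Fraction absorbed: 1 − 80.8/100 = 0.1920.
Photons absorbed: 0.1920 × 6.531×10⁻⁵ = 1.254×10⁻⁵ mol.
Product formed: 0.48 × 1.254×10⁻⁵ = 6.019×10⁻⁶ mol.
Rate: 6.019×10⁻⁶ mol / (2274 s × 0.0989 L) = 2.7×10⁻⁸ M s⁻¹.

2.7×10⁻⁸ M s⁻¹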